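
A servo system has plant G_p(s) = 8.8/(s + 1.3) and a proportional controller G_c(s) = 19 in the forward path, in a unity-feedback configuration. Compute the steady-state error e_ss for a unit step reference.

0.00772

The loop is type 0. Static position error constant K_pos = G_c(0)·G_p(0) = 19·6.769 = 128.6.
Steady-state error to a unit step: e_ss = 1/(1+K_pos) = 1/129.6 = 0.00772.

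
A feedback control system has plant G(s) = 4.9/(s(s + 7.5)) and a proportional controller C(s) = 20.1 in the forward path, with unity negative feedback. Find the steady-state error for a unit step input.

0

The open loop C(s)G(s) has a pole at the origin (type 1), so the static position error constant is infinite and e_ss = 1/(1+∞) = 0.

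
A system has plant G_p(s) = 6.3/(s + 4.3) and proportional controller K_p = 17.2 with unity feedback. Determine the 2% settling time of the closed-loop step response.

T_s ≈ 0.0355 s

Closed-loop transfer function: T(s) = K_p·G_p(s)/(1 + K_p·G_p(s)) = 108.4/(s + 4.3 + 108.4) = 108.4/(s + 112.7).
Time constant τ = 1/112.7 = 0.008876 s, so the 2% settling time is about 4τ = 0.0355 s.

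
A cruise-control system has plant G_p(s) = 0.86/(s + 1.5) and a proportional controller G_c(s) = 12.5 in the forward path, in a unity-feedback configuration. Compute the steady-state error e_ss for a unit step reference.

0.122

The loop is type 0. Static position error constant K_pos = G_c(0)·G_p(0) = 12.5·0.5733 = 7.167.
Steady-state error to a unit step: e_ss = 1/(1+K_pos) = 1/8.167 = 0.122.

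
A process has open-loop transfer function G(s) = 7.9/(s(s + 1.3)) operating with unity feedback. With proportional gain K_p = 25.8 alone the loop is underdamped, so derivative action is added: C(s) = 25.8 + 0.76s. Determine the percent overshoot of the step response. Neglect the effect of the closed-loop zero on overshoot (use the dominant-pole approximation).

43.5%

Forward path: (25.8 + 0.76s)·7.9/(s(s+1.3)). The closed-loop characteristic equation is s² + (1.3 + 7.9·0.76)s + 7.9·25.8 = 0.
That is s² + 7.304s + 203.8 = 0, so ω_n = 14.28 rad/s and ζ = 7.304/(2·14.28) = 0.2558.
%OS = 100·exp(−πζ/√(1−ζ²)) = 43.5%.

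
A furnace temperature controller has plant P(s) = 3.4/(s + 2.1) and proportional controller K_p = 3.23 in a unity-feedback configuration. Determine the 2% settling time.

T_s ≈ 0.306 s

Closed-loop transfer function: T(s) = K_p·P(s)/(1 + K_p·P(s)) = 10.98/(s + 2.1 + 10.98) = 10.98/(s + 13.08).
Time constant τ = 1/13.08 = 0.07644 s, so the 2% settling time is about 4τ = 0.306 s.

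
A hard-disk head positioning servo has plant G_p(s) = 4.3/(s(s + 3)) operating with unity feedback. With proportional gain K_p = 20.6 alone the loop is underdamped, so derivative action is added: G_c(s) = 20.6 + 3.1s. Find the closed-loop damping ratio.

Forward path: (20.6 + 3.1s)·4.3/(s(s+3)). The closed-loop characteristic equation is s² + (3 + 4.3·3.1)s + 4.3·20.6 = 0.
That is s² + 16.33s + 88.58 = 0, so ω_n = 9.412 rad/s and ζ = 16.33/(2·9.412) = 0.8675.

ζ = 0.868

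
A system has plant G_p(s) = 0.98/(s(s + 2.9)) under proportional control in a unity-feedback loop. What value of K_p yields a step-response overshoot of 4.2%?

K_p = 4.25

From %OS = 100·exp(−πζ/√(1−ζ²)) = 4.2%, ζ = −ln(0.042)/√(π²+ln²(0.042)) = 0.7103.
Characteristic equation s² + 2.9s + 0.98K_p = 0 gives ζ = 2.9/(2√(0.98K_p)).
Setting ζ = 0.7103: √(0.98K_p) = 2.9/(2·0.7103) = 2.041, so K_p = 4.167/0.98 = 4.25.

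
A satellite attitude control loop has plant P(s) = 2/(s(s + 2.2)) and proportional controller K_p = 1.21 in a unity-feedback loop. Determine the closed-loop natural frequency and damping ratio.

1 + K_p·P(s) = 0 gives s² + 2.2s + 2.42 = 0.
So ω_n² = 2.42 ⇒ ω_n = 1.556 rad/s, and ζ = 2.2/(2ω_n) = 0.707.

ω_n = 1.56 rad/s, ζ = 0.707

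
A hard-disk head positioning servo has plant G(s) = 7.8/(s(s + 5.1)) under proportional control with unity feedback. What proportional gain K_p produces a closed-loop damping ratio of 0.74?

Closed-loop characteristic equation: s² + 5.1s + K_p·7.8 = 0.
So ω_n = √(7.8K_p) and 2ζω_n = 5.1, giving ζ = 5.1/(2√(7.8K_p)).
Setting ζ = 0.74: √(7.8K_p) = 5.1/(2·0.74) = 3.446, so K_p = 11.87/7.8 = 1.52.

K_p = 1.52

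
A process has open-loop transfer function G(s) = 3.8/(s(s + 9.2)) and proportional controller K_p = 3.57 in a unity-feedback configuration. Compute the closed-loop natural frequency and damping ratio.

ω_n = 3.68 rad/s, ζ = 1.25

With unity feedback the closed-loop characteristic equation is s² + 9.2s + 3.57·3.8 = s² + 9.2s + 13.57 = 0.
So ω_n² = 13.57 ⇒ ω_n = 3.683 rad/s, and ζ = 9.2/(2ω_n) = 1.25.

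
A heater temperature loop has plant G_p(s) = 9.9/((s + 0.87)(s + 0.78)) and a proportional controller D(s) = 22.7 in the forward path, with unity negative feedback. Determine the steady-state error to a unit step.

The loop is type 0. Static position error constant K_pos = D(0)·G_p(0) = 22.7·14.59 = 331.2.
Steady-state error to a unit step: e_ss = 1/(1+K_pos) = 1/332.2 = 0.00301.

0.00301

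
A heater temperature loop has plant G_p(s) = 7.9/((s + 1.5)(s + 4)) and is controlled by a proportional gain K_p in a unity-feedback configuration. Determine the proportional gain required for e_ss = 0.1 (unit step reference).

K_p = 6.84

Steady-state error for a unit step on this type-0 loop is 1/(1 + K_p·G_p(0)).
G_p(0) = 1.317. Require 1/(1 + K_p·1.317) = 0.1, so 1 + 1.317·K_p = 10.
K_p = (10 − 1)/1.317 = 6.84.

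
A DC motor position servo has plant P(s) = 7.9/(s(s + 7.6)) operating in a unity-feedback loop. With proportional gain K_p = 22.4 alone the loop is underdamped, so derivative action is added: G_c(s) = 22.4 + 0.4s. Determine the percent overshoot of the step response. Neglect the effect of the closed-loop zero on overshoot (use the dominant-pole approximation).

Forward path: (22.4 + 0.4s)·7.9/(s(s+7.6)). The closed-loop characteristic equation is s² + (7.6 + 7.9·0.4)s + 7.9·22.4 = 0.
That is s² + 10.76s + 177 = 0, so ω_n = 13.3 rad/s and ζ = 10.76/(2·13.3) = 0.4044.
%OS = 100·exp(−πζ/√(1−ζ²)) = 24.9%.

24.9%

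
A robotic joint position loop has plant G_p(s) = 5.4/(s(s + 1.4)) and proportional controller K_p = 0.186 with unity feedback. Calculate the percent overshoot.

4.66%

The closed-loop denominator s² + 1.4s + 1.004 gives ω_n = √1.004 = 1.002 and ζ = 1.4/(2ω_n) = 0.6985.
%OS = 100·exp(−πζ/√(1−ζ²)) = 100·exp(−π·0.6985/√0.5121) = 4.66%.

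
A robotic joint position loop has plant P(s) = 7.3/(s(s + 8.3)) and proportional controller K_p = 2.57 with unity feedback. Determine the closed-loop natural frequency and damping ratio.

ω_n = 4.33 rad/s, ζ = 0.958

The closed-loop denominator is s(s+8.3) + 2.57·7.3 = s² + 8.3s + 18.76.
Matching s² + 2ζω_n s + ω_n²: ω_n = √18.76 = 4.331 rad/s and 2ζω_n = 8.3, so ζ = 8.3/(2·4.331) = 0.958.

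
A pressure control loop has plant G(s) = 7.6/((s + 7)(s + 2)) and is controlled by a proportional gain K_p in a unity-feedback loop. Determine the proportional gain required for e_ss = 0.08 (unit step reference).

Steady-state error for a unit step on this type-0 loop is 1/(1 + K_p·G(0)).
G(0) = 0.5429. Require 1/(1 + K_p·0.5429) = 0.08, so 1 + 0.5429·K_p = 12.5.
K_p = (12.5 − 1)/0.5429 = 21.2.

K_p = 21.2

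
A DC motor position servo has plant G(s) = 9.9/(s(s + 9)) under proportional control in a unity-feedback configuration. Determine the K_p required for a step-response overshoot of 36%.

K_p = 21.4

From %OS = 100·exp(−πζ/√(1−ζ²)) = 36%, ζ = −ln(0.36)/√(π²+ln²(0.36)) = 0.3093.
Characteristic equation s² + 9s + 9.9K_p = 0 gives ζ = 9/(2√(9.9K_p)).
Setting ζ = 0.3093: √(9.9K_p) = 9/(2·0.3093) = 14.55, so K_p = 211.7/9.9 = 21.4.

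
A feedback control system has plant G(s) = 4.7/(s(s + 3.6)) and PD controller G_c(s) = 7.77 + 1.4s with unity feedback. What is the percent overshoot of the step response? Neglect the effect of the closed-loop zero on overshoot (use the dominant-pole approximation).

0.738%

Forward path: (7.77 + 1.4s)·4.7/(s(s+3.6)). The closed-loop characteristic equation is s² + (3.6 + 4.7·1.4)s + 4.7·7.77 = 0.
That is s² + 10.18s + 36.52 = 0, so ω_n = 6.043 rad/s and ζ = 10.18/(2·6.043) = 0.8423.
%OS = 100·exp(−πζ/√(1−ζ²)) = 0.738%.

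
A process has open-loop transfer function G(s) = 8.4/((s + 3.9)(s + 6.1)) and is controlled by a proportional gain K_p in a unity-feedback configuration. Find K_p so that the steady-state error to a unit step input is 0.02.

Steady-state error for a unit step on this type-0 loop is 1/(1 + K_p·G(0)).
G(0) = 0.3531. Require 1/(1 + K_p·0.3531) = 0.02, so 1 + 0.3531·K_p = 50.
K_p = (50 − 1)/0.3531 = 139.

K_p = 139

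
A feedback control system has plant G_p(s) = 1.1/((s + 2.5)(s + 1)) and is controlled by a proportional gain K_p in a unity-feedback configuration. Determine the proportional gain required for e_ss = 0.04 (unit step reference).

K_p = 54.5

The loop is type 0, so e_ss(step) = 1/(1 + K_pos) with K_pos = K_p·G_p(0).
G_p(0) = 0.44. Require 1/(1 + K_p·0.44) = 0.04, so 1 + 0.44·K_p = 25.
K_p = (25 − 1)/0.44 = 54.5.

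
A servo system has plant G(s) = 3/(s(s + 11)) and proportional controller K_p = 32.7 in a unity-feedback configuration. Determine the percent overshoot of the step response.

12.3%

Closed-loop characteristic equation: s² + 11s + 98.1 = 0, so ω_n = 9.905 rad/s and ζ = 11/(2·9.905) = 0.5553.
%OS = 100·exp(−πζ/√(1−ζ²)) = 100·exp(−π·0.5553/√0.6916) = 12.3%.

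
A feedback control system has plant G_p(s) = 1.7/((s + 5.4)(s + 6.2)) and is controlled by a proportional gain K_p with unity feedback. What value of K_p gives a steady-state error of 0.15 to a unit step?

K_p = 112

Steady-state error for a unit step on this type-0 loop is 1/(1 + K_p·G_p(0)).
G_p(0) = 0.05078. Require 1/(1 + K_p·0.05078) = 0.15, so 1 + 0.05078·K_p = 6.667.
K_p = (6.667 − 1)/0.05078 = 112.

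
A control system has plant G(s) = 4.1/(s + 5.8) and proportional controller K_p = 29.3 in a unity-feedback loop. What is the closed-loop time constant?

Closed-loop transfer function: T(s) = K_p·G(s)/(1 + K_p·G(s)) = 120.1/(s + 5.8 + 120.1) = 120.1/(s + 125.9).
Time constant τ = 1/125.9 = 0.00794 s.

τ = 0.00794 s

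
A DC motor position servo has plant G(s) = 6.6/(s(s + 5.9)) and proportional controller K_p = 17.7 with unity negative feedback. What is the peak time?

T_p = 0.302 s

Closed-loop characteristic equation: s² + 5.9s + 116.8 = 0, so ω_n = 10.81 rad/s and ζ = 5.9/(2·10.81) = 0.2729.
Damped frequency ω_d = ω_n√(1−ζ²) = 10.4 rad/s, so peak time T_p = π/ω_d = 0.302 s.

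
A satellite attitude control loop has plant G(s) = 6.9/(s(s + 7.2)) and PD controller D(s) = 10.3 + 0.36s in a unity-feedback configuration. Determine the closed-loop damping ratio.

ζ = 0.574

Forward path: (10.3 + 0.36s)·6.9/(s(s+7.2)). The closed-loop characteristic equation is s² + (7.2 + 6.9·0.36)s + 6.9·10.3 = 0.
That is s² + 9.684s + 71.07 = 0, so ω_n = 8.43 rad/s and ζ = 9.684/(2·8.43) = 0.5744.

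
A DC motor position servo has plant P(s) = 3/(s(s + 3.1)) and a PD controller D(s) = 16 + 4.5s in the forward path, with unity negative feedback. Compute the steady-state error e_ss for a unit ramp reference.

0.0646

The loop has one pole at the origin (type 1). Velocity error constant K_v = lim_{s→0} s·D(s)P(s) = 16·3/3.1 = 15.48.
Steady-state error to a unit ramp: e_ss = 1/K_v = 0.0646.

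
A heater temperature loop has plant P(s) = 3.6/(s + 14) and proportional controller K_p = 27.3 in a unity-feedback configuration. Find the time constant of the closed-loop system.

τ = 0.00891 s

Closed-loop transfer function: T(s) = K_p·P(s)/(1 + K_p·P(s)) = 98.28/(s + 14 + 98.28) = 98.28/(s + 112.3).
Time constant τ = 1/112.3 = 0.00891 s.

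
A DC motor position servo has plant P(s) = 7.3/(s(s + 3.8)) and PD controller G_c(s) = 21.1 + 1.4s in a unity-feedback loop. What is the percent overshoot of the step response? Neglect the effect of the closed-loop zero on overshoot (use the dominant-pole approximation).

Forward path: (21.1 + 1.4s)·7.3/(s(s+3.8)). The closed-loop characteristic equation is s² + (3.8 + 7.3·1.4)s + 7.3·21.1 = 0.
That is s² + 14.02s + 154 = 0, so ω_n = 12.41 rad/s and ζ = 14.02/(2·12.41) = 0.5648.
%OS = 100·exp(−πζ/√(1−ζ²)) = 11.6%.

11.6%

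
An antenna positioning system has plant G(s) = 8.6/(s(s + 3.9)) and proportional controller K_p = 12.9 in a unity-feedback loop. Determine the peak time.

The closed-loop denominator s² + 3.9s + 110.9 gives ω_n = √110.9 = 10.53 and ζ = 3.9/(2ω_n) = 0.1851.
Damped frequency ω_d = ω_n√(1−ζ²) = 10.35 rad/s, so peak time T_p = π/ω_d = 0.304 s.

T_p = 0.304 s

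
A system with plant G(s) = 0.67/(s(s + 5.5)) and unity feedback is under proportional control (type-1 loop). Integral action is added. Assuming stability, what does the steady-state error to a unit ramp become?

0

The integrator raises the loop to type 2, so K_v → ∞ and e_ss to a ramp is zero.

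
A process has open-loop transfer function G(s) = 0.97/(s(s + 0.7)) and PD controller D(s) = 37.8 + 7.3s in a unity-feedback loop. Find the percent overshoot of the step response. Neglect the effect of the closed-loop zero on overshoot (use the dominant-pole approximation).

Forward path: (37.8 + 7.3s)·0.97/(s(s+0.7)). The closed-loop characteristic equation is s² + (0.7 + 0.97·7.3)s + 0.97·37.8 = 0.
That is s² + 7.781s + 36.67 = 0, so ω_n = 6.055 rad/s and ζ = 7.781/(2·6.055) = 0.6425.
%OS = 100·exp(−πζ/√(1−ζ²)) = 7.18%.

7.18%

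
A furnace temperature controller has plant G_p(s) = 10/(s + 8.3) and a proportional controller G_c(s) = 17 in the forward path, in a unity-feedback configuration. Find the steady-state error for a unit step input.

0.0466

The loop is type 0. Static position error constant K_pos = G_c(0)·G_p(0) = 17·1.205 = 20.48.
Steady-state error to a unit step: e_ss = 1/(1+K_pos) = 1/21.48 = 0.0466.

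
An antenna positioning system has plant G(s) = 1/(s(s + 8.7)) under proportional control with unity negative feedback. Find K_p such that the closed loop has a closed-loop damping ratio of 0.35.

K_p = 154

Closed-loop characteristic equation: s² + 8.7s + K_p·1 = 0.
So ω_n = √(1K_p) and 2ζω_n = 8.7, giving ζ = 8.7/(2√(1K_p)).
Setting ζ = 0.35: √(1K_p) = 8.7/(2·0.35) = 12.43, so K_p = 154.5/1 = 154.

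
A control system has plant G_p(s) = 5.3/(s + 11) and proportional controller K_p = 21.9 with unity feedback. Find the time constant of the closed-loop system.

Closed-loop transfer function: T(s) = K_p·G_p(s)/(1 + K_p·G_p(s)) = 116.1/(s + 11 + 116.1) = 116.1/(s + 127.1).
Time constant τ = 1/127.1 = 0.00787 s.

τ = 0.00787 s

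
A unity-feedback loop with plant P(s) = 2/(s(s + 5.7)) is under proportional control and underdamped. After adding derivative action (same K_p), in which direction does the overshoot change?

decrease

With PD the characteristic equation becomes s² + (a + K·K_d)s + K·K_p = 0; the damping term grows, ζ rises, overshoot falls.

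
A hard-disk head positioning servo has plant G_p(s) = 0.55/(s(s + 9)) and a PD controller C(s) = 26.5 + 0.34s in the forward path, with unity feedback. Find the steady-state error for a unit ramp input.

The loop has one pole at the origin (type 1). Velocity error constant K_v = lim_{s→0} s·C(s)G_p(s) = 26.5·0.55/9 = 1.619.
Steady-state error to a unit ramp: e_ss = 1/K_v = 0.617.

0.617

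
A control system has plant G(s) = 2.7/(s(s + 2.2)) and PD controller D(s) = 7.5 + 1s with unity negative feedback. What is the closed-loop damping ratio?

Forward path: (7.5 + 1s)·2.7/(s(s+2.2)). The closed-loop characteristic equation is s² + (2.2 + 2.7·1)s + 2.7·7.5 = 0.
That is s² + 4.9s + 20.25 = 0, so ω_n = 4.5 rad/s and ζ = 4.9/(2·4.5) = 0.5444.

ζ = 0.544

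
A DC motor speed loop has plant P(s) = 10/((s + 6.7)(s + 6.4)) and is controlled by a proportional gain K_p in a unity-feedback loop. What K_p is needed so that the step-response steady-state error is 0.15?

For a type-0 loop with proportional control, e_ss = 1/(1 + K_p·P(0)).
P(0) = 0.2332. Require 1/(1 + K_p·0.2332) = 0.15, so 1 + 0.2332·K_p = 6.667.
K_p = (6.667 − 1)/0.2332 = 24.3.

K_p = 24.3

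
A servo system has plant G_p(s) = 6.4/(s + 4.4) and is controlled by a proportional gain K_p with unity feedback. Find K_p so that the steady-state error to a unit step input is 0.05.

K_p = 13.1

Steady-state error for a unit step on this type-0 loop is 1/(1 + K_p·G_p(0)).
G_p(0) = 1.455. Require 1/(1 + K_p·1.455) = 0.05, so 1 + 1.455·K_p = 20.
K_p = (20 − 1)/1.455 = 13.1.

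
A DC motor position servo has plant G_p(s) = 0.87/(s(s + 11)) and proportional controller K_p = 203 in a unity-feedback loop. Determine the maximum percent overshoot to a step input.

The closed-loop denominator s² + 11s + 176.6 gives ω_n = √176.6 = 13.29 and ζ = 11/(2ω_n) = 0.4139.
%OS = 100·exp(−πζ/√(1−ζ²)) = 100·exp(−π·0.4139/√0.8287) = 24%.

24%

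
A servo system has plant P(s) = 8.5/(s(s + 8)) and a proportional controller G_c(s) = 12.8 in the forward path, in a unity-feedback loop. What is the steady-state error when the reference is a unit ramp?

0.0735

The loop has one pole at the origin (type 1). Velocity error constant K_v = lim_{s→0} s·G_c(s)P(s) = 12.8·8.5/8 = 13.6.
Steady-state error to a unit ramp: e_ss = 1/K_v = 0.0735.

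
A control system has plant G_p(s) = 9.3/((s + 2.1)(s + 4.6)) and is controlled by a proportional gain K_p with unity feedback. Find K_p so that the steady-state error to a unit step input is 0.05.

Steady-state error for a unit step on this type-0 loop is 1/(1 + K_p·G_p(0)).
G_p(0) = 0.9627. Require 1/(1 + K_p·0.9627) = 0.05, so 1 + 0.9627·K_p = 20.
K_p = (20 − 1)/0.9627 = 19.7.

K_p = 19.7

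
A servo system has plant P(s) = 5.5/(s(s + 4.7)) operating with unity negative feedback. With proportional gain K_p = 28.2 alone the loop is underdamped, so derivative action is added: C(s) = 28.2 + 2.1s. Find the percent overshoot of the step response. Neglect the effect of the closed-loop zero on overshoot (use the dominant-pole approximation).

Forward path: (28.2 + 2.1s)·5.5/(s(s+4.7)). The closed-loop characteristic equation is s² + (4.7 + 5.5·2.1)s + 5.5·28.2 = 0.
That is s² + 16.25s + 155.1 = 0, so ω_n = 12.45 rad/s and ζ = 16.25/(2·12.45) = 0.6524.
%OS = 100·exp(−πζ/√(1−ζ²)) = 6.69%.

6.69%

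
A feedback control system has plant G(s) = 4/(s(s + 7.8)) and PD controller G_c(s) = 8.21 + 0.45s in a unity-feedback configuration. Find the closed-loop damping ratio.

Forward path: (8.21 + 0.45s)·4/(s(s+7.8)). The closed-loop characteristic equation is s² + (7.8 + 4·0.45)s + 4·8.21 = 0.
That is s² + 9.6s + 32.84 = 0, so ω_n = 5.731 rad/s and ζ = 9.6/(2·5.731) = 0.8376.

ζ = 0.838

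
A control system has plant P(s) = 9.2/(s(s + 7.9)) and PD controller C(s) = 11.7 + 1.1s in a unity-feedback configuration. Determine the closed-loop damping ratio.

Forward path: (11.7 + 1.1s)·9.2/(s(s+7.9)). The closed-loop characteristic equation is s² + (7.9 + 9.2·1.1)s + 9.2·11.7 = 0.
That is s² + 18.02s + 107.6 = 0, so ω_n = 10.37 rad/s and ζ = 18.02/(2·10.37) = 0.8684.

ζ = 0.868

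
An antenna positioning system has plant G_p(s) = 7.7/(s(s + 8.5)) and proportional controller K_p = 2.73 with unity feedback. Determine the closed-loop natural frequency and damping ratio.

The closed-loop denominator is s(s+8.5) + 2.73·7.7 = s² + 8.5s + 21.02.
Matching s² + 2ζω_n s + ω_n²: ω_n = √21.02 = 4.585 rad/s and 2ζω_n = 8.5, so ζ = 8.5/(2·4.585) = 0.927.

ω_n = 4.58 rad/s, ζ = 0.927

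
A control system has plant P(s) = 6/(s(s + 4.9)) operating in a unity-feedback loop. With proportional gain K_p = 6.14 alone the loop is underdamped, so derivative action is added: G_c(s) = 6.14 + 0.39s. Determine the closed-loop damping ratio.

Forward path: (6.14 + 0.39s)·6/(s(s+4.9)). The closed-loop characteristic equation is s² + (4.9 + 6·0.39)s + 6·6.14 = 0.
That is s² + 7.24s + 36.84 = 0, so ω_n = 6.07 rad/s and ζ = 7.24/(2·6.07) = 0.5964.

ζ = 0.596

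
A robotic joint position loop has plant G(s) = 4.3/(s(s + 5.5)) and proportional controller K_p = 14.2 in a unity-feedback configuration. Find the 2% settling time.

T_s ≈ 1.45 s

The closed-loop denominator s² + 5.5s + 61.06 gives ω_n = √61.06 = 7.814 and ζ = 5.5/(2ω_n) = 0.3519.
2% settling time T_s ≈ 4/(ζω_n) = 4/2.75 = 1.45 s.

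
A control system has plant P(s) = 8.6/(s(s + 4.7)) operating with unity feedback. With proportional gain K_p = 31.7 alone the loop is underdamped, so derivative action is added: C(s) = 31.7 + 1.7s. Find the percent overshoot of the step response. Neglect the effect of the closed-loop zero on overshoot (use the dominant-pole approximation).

Forward path: (31.7 + 1.7s)·8.6/(s(s+4.7)). The closed-loop characteristic equation is s² + (4.7 + 8.6·1.7)s + 8.6·31.7 = 0.
That is s² + 19.32s + 272.6 = 0, so ω_n = 16.51 rad/s and ζ = 19.32/(2·16.51) = 0.5851.
%OS = 100·exp(−πζ/√(1−ζ²)) = 10.4%.

10.4%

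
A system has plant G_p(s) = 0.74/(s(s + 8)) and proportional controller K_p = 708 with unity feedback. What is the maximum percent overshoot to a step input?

Closed-loop characteristic equation: s² + 8s + 523.9 = 0, so ω_n = 22.89 rad/s and ζ = 8/(2·22.89) = 0.1748.
%OS = 100·exp(−πζ/√(1−ζ²)) = 100·exp(−π·0.1748/√0.9695) = 57.3%.

57.3%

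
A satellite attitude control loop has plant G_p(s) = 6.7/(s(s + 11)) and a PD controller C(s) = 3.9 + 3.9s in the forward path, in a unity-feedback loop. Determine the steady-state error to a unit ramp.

The loop has one pole at the origin (type 1). Velocity error constant K_v = lim_{s→0} s·C(s)G_p(s) = 3.9·6.7/11 = 2.375.
Steady-state error to a unit ramp: e_ss = 1/K_v = 0.421.

0.421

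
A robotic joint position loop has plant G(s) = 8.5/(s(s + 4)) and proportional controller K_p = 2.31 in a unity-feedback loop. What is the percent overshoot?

Closed-loop characteristic equation: s² + 4s + 19.64 = 0, so ω_n = 4.431 rad/s and ζ = 4/(2·4.431) = 0.4514.
%OS = 100·exp(−πζ/√(1−ζ²)) = 100·exp(−π·0.4514/√0.7963) = 20.4%.

20.4%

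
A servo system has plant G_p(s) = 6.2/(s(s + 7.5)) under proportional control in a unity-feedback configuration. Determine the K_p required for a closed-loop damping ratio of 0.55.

K_p = 7.5

Closed-loop characteristic equation: s² + 7.5s + K_p·6.2 = 0.
So ω_n = √(6.2K_p) and 2ζω_n = 7.5, giving ζ = 7.5/(2√(6.2K_p)).
Setting ζ = 0.55: √(6.2K_p) = 7.5/(2·0.55) = 6.818, so K_p = 46.49/6.2 = 7.5.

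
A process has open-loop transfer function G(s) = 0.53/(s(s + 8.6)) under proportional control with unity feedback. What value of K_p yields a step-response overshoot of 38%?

K_p = 403

From %OS = 100·exp(−πζ/√(1−ζ²)) = 38%, ζ = −ln(0.38)/√(π²+ln²(0.38)) = 0.2943.
Characteristic equation s² + 8.6s + 0.53K_p = 0 gives ζ = 8.6/(2√(0.53K_p)).
Setting ζ = 0.2943: √(0.53K_p) = 8.6/(2·0.2943) = 14.61, so K_p = 213.4/0.53 = 403.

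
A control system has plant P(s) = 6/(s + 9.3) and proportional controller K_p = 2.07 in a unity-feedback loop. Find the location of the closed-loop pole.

s = -21.72

Closed-loop transfer function: T(s) = K_p·P(s)/(1 + K_p·P(s)) = 12.42/(s + 9.3 + 12.42) = 12.42/(s + 21.72).
The closed-loop pole is at s = −21.72.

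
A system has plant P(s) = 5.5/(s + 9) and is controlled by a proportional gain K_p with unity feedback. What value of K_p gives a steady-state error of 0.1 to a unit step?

K_p = 14.7

The loop is type 0, so e_ss(step) = 1/(1 + K_pos) with K_pos = K_p·P(0).
P(0) = 0.6111. Require 1/(1 + K_p·0.6111) = 0.1, so 1 + 0.6111·K_p = 10.
K_p = (10 − 1)/0.6111 = 14.7.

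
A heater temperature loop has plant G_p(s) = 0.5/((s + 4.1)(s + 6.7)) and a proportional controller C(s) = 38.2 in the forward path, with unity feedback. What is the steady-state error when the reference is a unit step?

0.59

The loop is type 0. Static position error constant K_pos = C(0)·G_p(0) = 38.2·0.0182 = 0.6953.
Steady-state error to a unit step: e_ss = 1/(1+K_pos) = 1/1.695 = 0.59.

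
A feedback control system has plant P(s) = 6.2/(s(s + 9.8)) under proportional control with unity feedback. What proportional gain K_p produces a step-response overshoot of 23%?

From %OS = 100·exp(−πζ/√(1−ζ²)) = 23%, ζ = −ln(0.23)/√(π²+ln²(0.23)) = 0.4237.
Characteristic equation s² + 9.8s + 6.2K_p = 0 gives ζ = 9.8/(2√(6.2K_p)).
Setting ζ = 0.4237: √(6.2K_p) = 9.8/(2·0.4237) = 11.56, so K_p = 133.7/6.2 = 21.6.

K_p = 21.6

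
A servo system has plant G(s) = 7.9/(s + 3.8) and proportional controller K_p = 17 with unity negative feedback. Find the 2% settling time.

Closed-loop transfer function: T(s) = K_p·G(s)/(1 + K_p·G(s)) = 134.3/(s + 3.8 + 134.3) = 134.3/(s + 138.1).
Time constant τ = 1/138.1 = 0.007241 s, so the 2% settling time is about 4τ = 0.029 s.

T_s ≈ 0.029 s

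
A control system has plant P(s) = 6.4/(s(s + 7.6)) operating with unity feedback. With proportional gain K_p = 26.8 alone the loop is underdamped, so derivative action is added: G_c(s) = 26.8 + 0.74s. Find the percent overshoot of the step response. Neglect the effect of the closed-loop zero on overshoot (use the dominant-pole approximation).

Forward path: (26.8 + 0.74s)·6.4/(s(s+7.6)). The closed-loop characteristic equation is s² + (7.6 + 6.4·0.74)s + 6.4·26.8 = 0.
That is s² + 12.34s + 171.5 = 0, so ω_n = 13.1 rad/s and ζ = 12.34/(2·13.1) = 0.471.
%OS = 100·exp(−πζ/√(1−ζ²)) = 18.7%.

18.7%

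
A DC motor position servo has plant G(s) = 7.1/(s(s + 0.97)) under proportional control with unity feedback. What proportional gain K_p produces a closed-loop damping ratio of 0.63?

Closed-loop characteristic equation: s² + 0.97s + K_p·7.1 = 0.
So ω_n = √(7.1K_p) and 2ζω_n = 0.97, giving ζ = 0.97/(2√(7.1K_p)).
Setting ζ = 0.63: √(7.1K_p) = 0.97/(2·0.63) = 0.7698, so K_p = 0.5927/7.1 = 0.0835.

K_p = 0.0835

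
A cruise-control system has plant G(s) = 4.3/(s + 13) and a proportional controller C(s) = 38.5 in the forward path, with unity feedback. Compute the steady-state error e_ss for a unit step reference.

The loop is type 0. Static position error constant K_pos = C(0)·G(0) = 38.5·0.3308 = 12.73.
Steady-state error to a unit step: e_ss = 1/(1+K_pos) = 1/13.73 = 0.0728.

0.0728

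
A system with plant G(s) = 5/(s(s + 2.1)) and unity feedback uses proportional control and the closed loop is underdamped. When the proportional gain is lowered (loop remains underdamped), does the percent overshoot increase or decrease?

decrease

ζ = 2.1/(2√(5K_p)) rises as K_p falls; higher damping means less overshoot.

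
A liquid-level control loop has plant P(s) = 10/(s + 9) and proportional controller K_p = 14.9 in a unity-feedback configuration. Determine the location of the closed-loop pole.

Closed-loop transfer function: T(s) = K_p·P(s)/(1 + K_p·P(s)) = 149/(s + 9 + 149) = 149/(s + 158).
The closed-loop pole is at s = −158.

s = -158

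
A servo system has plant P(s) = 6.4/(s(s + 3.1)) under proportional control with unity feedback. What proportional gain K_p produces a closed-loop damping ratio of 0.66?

K_p = 0.862

Closed-loop characteristic equation: s² + 3.1s + K_p·6.4 = 0.
So ω_n = √(6.4K_p) and 2ζω_n = 3.1, giving ζ = 3.1/(2√(6.4K_p)).
Setting ζ = 0.66: √(6.4K_p) = 3.1/(2·0.66) = 2.348, so K_p = 5.515/6.4 = 0.862.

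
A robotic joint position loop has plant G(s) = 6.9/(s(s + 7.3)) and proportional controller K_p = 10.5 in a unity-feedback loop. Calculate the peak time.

From 1 + K_pG(s) = 0: s² + 7.3s + 72.45 = 0 ⇒ ω_n = 8.512, ζ = 0.4288.
Damped frequency ω_d = ω_n√(1−ζ²) = 7.689 rad/s, so peak time T_p = π/ω_d = 0.409 s.

T_p = 0.409 s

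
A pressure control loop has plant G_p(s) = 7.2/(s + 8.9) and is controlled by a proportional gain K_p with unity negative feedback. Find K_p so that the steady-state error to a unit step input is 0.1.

Steady-state error for a unit step on this type-0 loop is 1/(1 + K_p·G_p(0)).
G_p(0) = 0.809. Require 1/(1 + K_p·0.809) = 0.1, so 1 + 0.809·K_p = 10.
K_p = (10 − 1)/0.809 = 11.1.

K_p = 11.1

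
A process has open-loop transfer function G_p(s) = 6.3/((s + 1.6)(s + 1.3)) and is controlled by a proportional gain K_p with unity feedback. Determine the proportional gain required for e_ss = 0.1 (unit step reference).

The loop is type 0, so e_ss(step) = 1/(1 + K_pos) with K_pos = K_p·G_p(0).
G_p(0) = 3.029. Require 1/(1 + K_p·3.029) = 0.1, so 1 + 3.029·K_p = 10.
K_p = (10 − 1)/3.029 = 2.97.

K_p = 2.97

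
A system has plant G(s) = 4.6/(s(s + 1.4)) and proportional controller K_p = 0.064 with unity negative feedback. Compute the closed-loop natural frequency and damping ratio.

ω_n = 0.543 rad/s, ζ = 1.29

1 + K_p·G(s) = 0 gives s² + 1.4s + 0.2944 = 0.
So ω_n² = 0.2944 ⇒ ω_n = 0.5426 rad/s, and ζ = 1.4/(2ω_n) = 1.29.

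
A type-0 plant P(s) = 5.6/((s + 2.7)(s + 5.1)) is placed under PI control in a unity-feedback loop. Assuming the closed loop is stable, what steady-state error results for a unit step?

The PI controller's integrator makes the forward path type 1, so e_ss to a step is zero.

0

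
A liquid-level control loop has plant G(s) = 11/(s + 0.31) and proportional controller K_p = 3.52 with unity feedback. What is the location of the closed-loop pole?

s = -39.03

Closed-loop transfer function: T(s) = K_p·G(s)/(1 + K_p·G(s)) = 38.72/(s + 0.31 + 38.72) = 38.72/(s + 39.03).
The closed-loop pole is at s = −39.03.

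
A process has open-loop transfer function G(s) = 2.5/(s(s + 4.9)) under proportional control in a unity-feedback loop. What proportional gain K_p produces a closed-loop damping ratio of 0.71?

K_p = 4.76

Closed-loop characteristic equation: s² + 4.9s + K_p·2.5 = 0.
So ω_n = √(2.5K_p) and 2ζω_n = 4.9, giving ζ = 4.9/(2√(2.5K_p)).
Setting ζ = 0.71: √(2.5K_p) = 4.9/(2·0.71) = 3.451, so K_p = 11.91/2.5 = 4.76.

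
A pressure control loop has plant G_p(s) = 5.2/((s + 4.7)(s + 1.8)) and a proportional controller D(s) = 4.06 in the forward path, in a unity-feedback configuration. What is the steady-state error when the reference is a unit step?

The loop is type 0. Static position error constant K_pos = D(0)·G_p(0) = 4.06·0.6147 = 2.496.
Steady-state error to a unit step: e_ss = 1/(1+K_pos) = 1/3.496 = 0.286.

0.286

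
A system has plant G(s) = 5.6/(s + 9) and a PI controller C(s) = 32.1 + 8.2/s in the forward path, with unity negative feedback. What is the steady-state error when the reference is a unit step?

The open loop C(s)G(s) has a pole at the origin (type 1), so the static position error constant is infinite and e_ss = 1/(1+∞) = 0.

0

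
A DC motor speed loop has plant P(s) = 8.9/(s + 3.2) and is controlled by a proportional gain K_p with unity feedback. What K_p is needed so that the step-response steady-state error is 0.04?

The loop is type 0, so e_ss(step) = 1/(1 + K_pos) with K_pos = K_p·P(0).
P(0) = 2.781. Require 1/(1 + K_p·2.781) = 0.04, so 1 + 2.781·K_p = 25.
K_p = (25 − 1)/2.781 = 8.63.

K_p = 8.63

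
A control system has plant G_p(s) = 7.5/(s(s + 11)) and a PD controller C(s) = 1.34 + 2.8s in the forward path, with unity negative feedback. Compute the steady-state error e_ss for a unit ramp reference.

The loop has one pole at the origin (type 1). Velocity error constant K_v = lim_{s→0} s·C(s)G_p(s) = 1.34·7.5/11 = 0.9136.
Steady-state error to a unit ramp: e_ss = 1/K_v = 1.09.

1.09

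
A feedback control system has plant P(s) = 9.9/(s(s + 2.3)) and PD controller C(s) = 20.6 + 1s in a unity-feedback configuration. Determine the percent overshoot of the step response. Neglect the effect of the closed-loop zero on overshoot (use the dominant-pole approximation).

Forward path: (20.6 + 1s)·9.9/(s(s+2.3)). The closed-loop characteristic equation is s² + (2.3 + 9.9·1)s + 9.9·20.6 = 0.
That is s² + 12.2s + 203.9 = 0, so ω_n = 14.28 rad/s and ζ = 12.2/(2·14.28) = 0.4271.
%OS = 100·exp(−πζ/√(1−ζ²)) = 22.7%.

22.7%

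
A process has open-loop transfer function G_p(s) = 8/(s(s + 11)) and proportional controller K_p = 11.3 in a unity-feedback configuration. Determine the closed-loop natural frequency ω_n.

The closed-loop denominator is s(s+11) + 11.3·8 = s² + 11s + 90.4.
So ω_n² = 90.4 ⇒ ω_n = 9.508 rad/s, and ζ = 11/(2ω_n) = 0.578.

ω_n = 9.51 rad/s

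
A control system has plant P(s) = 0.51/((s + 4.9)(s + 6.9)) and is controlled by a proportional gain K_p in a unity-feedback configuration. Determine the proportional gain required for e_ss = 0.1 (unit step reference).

K_p = 597

Steady-state error for a unit step on this type-0 loop is 1/(1 + K_p·P(0)).
P(0) = 0.01508. Require 1/(1 + K_p·0.01508) = 0.1, so 1 + 0.01508·K_p = 10.
K_p = (10 − 1)/0.01508 = 597.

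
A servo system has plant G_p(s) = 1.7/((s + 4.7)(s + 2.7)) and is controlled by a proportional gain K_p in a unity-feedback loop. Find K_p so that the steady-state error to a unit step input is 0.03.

Steady-state error for a unit step on this type-0 loop is 1/(1 + K_p·G_p(0)).
G_p(0) = 0.134. Require 1/(1 + K_p·0.134) = 0.03, so 1 + 0.134·K_p = 33.33.
K_p = (33.33 − 1)/0.134 = 241.

K_p = 241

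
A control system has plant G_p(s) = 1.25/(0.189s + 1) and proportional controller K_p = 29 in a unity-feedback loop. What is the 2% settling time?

T_s ≈ 0.0203 s

Closed loop: T(s) = K_p·G_p/(1+K_p·G_p) = 36.25/(0.189s + 1 + 36.25), with pole at s = −(1 + 36.25)/0.189 = −197.1.
τ = 1/197.1 = 0.005074 s, so 2% settling time ≈ 4τ = 0.0203 s.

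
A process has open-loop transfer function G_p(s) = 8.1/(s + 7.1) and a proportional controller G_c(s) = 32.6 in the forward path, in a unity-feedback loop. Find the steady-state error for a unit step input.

The loop is type 0. Static position error constant K_pos = G_c(0)·G_p(0) = 32.6·1.141 = 37.19.
Steady-state error to a unit step: e_ss = 1/(1+K_pos) = 1/38.19 = 0.0262.

0.0262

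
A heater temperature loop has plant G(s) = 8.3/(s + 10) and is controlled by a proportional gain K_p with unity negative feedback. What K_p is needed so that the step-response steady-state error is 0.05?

K_p = 22.9

For a type-0 loop with proportional control, e_ss = 1/(1 + K_p·G(0)).
G(0) = 0.83. Require 1/(1 + K_p·0.83) = 0.05, so 1 + 0.83·K_p = 20.
K_p = (20 − 1)/0.83 = 22.9.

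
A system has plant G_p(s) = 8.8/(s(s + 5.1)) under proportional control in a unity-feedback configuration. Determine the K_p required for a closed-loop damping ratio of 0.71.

K_p = 1.47

Closed-loop characteristic equation: s² + 5.1s + K_p·8.8 = 0.
So ω_n = √(8.8K_p) and 2ζω_n = 5.1, giving ζ = 5.1/(2√(8.8K_p)).
Setting ζ = 0.71: √(8.8K_p) = 5.1/(2·0.71) = 3.592, so K_p = 12.9/8.8 = 1.47.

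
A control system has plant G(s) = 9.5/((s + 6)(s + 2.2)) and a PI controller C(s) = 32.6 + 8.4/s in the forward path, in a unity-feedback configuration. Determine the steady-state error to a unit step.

The open loop C(s)G(s) has a pole at the origin (type 1), so the static position error constant is infinite and e_ss = 1/(1+∞) = 0.

0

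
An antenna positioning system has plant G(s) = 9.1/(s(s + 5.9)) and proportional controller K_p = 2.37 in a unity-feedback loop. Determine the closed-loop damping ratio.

1 + K_p·G(s) = 0 gives s² + 5.9s + 21.57 = 0.
Matching s² + 2ζω_n s + ω_n²: ω_n = √21.57 = 4.644 rad/s and 2ζω_n = 5.9, so ζ = 5.9/(2·4.644) = 0.635.

ζ = 0.635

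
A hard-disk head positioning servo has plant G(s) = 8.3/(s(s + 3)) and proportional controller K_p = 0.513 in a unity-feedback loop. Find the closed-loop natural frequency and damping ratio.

ω_n = 2.06 rad/s, ζ = 0.727

1 + K_p·G(s) = 0 gives s² + 3s + 4.258 = 0.
So ω_n² = 4.258 ⇒ ω_n = 2.063 rad/s, and ζ = 3/(2ω_n) = 0.727.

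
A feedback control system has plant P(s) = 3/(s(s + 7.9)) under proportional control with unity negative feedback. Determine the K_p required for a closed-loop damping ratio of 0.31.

K_p = 54.1

Closed-loop characteristic equation: s² + 7.9s + K_p·3 = 0.
So ω_n = √(3K_p) and 2ζω_n = 7.9, giving ζ = 7.9/(2√(3K_p)).
Setting ζ = 0.31: √(3K_p) = 7.9/(2·0.31) = 12.74, so K_p = 162.4/3 = 54.1.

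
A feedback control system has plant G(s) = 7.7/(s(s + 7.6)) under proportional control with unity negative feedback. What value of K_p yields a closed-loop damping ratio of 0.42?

K_p = 10.6

Closed-loop characteristic equation: s² + 7.6s + K_p·7.7 = 0.
So ω_n = √(7.7K_p) and 2ζω_n = 7.6, giving ζ = 7.6/(2√(7.7K_p)).
Setting ζ = 0.42: √(7.7K_p) = 7.6/(2·0.42) = 9.048, so K_p = 81.86/7.7 = 10.6.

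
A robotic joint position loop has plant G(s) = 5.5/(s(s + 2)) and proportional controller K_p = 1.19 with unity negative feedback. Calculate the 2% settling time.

T_s ≈ 4 s

From 1 + K_pG(s) = 0: s² + 2s + 6.545 = 0 ⇒ ω_n = 2.558, ζ = 0.3909.
2% settling time T_s ≈ 4/(ζω_n) = 4/1 = 4 s.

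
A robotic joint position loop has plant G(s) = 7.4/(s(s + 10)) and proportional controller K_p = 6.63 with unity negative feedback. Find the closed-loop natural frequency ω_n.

ω_n = 7 rad/s

1 + K_p·G(s) = 0 gives s² + 10s + 49.06 = 0.
So ω_n² = 49.06 ⇒ ω_n = 7.004 rad/s, and ζ = 10/(2ω_n) = 0.714.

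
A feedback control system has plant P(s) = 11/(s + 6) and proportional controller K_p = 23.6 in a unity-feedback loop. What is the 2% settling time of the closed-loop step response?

Closed-loop transfer function: T(s) = K_p·P(s)/(1 + K_p·P(s)) = 259.6/(s + 6 + 259.6) = 259.6/(s + 265.6).
Time constant τ = 1/265.6 = 0.003765 s, so the 2% settling time is about 4τ = 0.0151 s.

T_s ≈ 0.0151 s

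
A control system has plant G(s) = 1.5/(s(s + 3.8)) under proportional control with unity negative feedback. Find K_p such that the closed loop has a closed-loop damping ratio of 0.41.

Closed-loop characteristic equation: s² + 3.8s + K_p·1.5 = 0.
So ω_n = √(1.5K_p) and 2ζω_n = 3.8, giving ζ = 3.8/(2√(1.5K_p)).
Setting ζ = 0.41: √(1.5K_p) = 3.8/(2·0.41) = 4.634, so K_p = 21.48/1.5 = 14.3.

K_p = 14.3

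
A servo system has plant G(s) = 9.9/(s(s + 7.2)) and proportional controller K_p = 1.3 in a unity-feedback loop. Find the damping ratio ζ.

1 + K_p·G(s) = 0 gives s² + 7.2s + 12.87 = 0.
Matching s² + 2ζω_n s + ω_n²: ω_n = √12.87 = 3.587 rad/s and 2ζω_n = 7.2, so ζ = 7.2/(2·3.587) = 1.

ζ = 1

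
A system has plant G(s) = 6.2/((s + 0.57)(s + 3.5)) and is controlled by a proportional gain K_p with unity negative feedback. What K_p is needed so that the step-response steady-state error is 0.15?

K_p = 1.82

The loop is type 0, so e_ss(step) = 1/(1 + K_pos) with K_pos = K_p·G(0).
G(0) = 3.108. Require 1/(1 + K_p·3.108) = 0.15, so 1 + 3.108·K_p = 6.667.
K_p = (6.667 − 1)/3.108 = 1.82.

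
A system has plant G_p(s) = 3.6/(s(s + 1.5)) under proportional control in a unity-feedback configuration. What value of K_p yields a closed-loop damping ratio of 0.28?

Closed-loop characteristic equation: s² + 1.5s + K_p·3.6 = 0.
So ω_n = √(3.6K_p) and 2ζω_n = 1.5, giving ζ = 1.5/(2√(3.6K_p)).
Setting ζ = 0.28: √(3.6K_p) = 1.5/(2·0.28) = 2.679, so K_p = 7.175/3.6 = 1.99.

K_p = 1.99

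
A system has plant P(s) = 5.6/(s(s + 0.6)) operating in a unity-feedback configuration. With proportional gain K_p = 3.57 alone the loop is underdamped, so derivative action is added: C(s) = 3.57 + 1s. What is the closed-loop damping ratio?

ζ = 0.693

Forward path: (3.57 + 1s)·5.6/(s(s+0.6)). The closed-loop characteristic equation is s² + (0.6 + 5.6·1)s + 5.6·3.57 = 0.
That is s² + 6.2s + 19.99 = 0, so ω_n = 4.471 rad/s and ζ = 6.2/(2·4.471) = 0.6933.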